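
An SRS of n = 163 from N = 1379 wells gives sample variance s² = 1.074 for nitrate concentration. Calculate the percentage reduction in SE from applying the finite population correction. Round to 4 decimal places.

f = n/N = 163/1379 = 0.11820160.
SE_no-fpc = √(s²/n) = 0.081172391; SE_fpc = √((1−f)s²/n) = 0.076224221.
Ratio = √(1−f) = 0.93904122. Reduction = 100·(1 − 0.93904122) = 6.0959%.

6.0959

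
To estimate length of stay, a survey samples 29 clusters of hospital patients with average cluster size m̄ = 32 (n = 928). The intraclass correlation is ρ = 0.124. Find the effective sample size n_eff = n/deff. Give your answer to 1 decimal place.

deff = 1 + (32 − 1)·0.124 = 1 + 3.844 = 4.844.
n_eff = 928 / 4.844 = 191.6.

191.6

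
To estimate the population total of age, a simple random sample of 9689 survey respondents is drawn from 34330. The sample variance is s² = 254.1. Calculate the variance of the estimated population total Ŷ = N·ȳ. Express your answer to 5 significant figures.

2.2185 × 10^7

Var(Ŷ) = N²·Var(ȳ) = N²·(1 − n/N)·s²/n.
f = 9689/34330 = 0.28223128; Var(ȳ) = 0.71776872·254.1/9689 = 0.018823927.
Var(Ŷ) = 34330² · 0.018823927 = 2.2184918 × 10^7.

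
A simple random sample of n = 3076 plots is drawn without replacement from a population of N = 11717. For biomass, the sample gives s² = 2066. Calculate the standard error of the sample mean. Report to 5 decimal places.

0.70379

Under SRS without replacement, Var(ȳ) = (1 − f)·s²/n with f = n/N = 3076/11717 = 0.26252454.
Var(ȳ) = (1 − 0.26252454)·2066/3076 = 0.73747546·0.6716515 = 0.4953265.
SE(ȳ) = √(0.4953265) = 0.70379.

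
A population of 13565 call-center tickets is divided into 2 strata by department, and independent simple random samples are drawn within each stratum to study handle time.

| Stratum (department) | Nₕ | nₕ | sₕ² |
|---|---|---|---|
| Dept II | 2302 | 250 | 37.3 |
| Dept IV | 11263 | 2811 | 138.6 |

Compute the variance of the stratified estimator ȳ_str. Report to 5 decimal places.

Var(ȳ_str) = Σₕ Wₕ²(1 − fₕ)sₕ²/nₕ with Wₕ = Nₕ/N, N = 13565.
Dept II: Wₕ = 0.16970144; term = 0.16970144²·(1 − 0.10860122)·37.3/250 = 0.0038301158.
Dept IV: Wₕ = 0.83029856; term = 0.83029856²·(1 − 0.24957827)·138.6/2811 = 0.025507997.
Sum = 0.029338113.

0.02934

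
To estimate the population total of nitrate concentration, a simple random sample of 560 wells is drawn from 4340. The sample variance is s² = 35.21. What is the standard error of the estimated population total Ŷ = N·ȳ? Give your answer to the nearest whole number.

Var(Ŷ) = N²·Var(ȳ) = N²·(1 − n/N)·s²/n.
f = 560/4340 = 0.12903226; Var(ȳ) = 0.87096774·35.21/560 = 0.054762097.
Var(Ŷ) = 4340² · 0.054762097 = 1.031477 × 10^6.
SE(Ŷ) = √(1.031477 × 10^6) = 1016.

1016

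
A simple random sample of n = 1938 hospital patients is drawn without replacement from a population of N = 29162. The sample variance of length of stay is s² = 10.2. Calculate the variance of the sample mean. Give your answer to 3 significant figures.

0.00491

Under SRS without replacement, Var(ȳ) = (1 − f)·s²/n with f = n/N = 1938/29162 = 0.06645635.
Var(ȳ) = (1 − 0.06645635)·10.2/1938 = 0.93354365·0.0052631579 = 0.0049133876.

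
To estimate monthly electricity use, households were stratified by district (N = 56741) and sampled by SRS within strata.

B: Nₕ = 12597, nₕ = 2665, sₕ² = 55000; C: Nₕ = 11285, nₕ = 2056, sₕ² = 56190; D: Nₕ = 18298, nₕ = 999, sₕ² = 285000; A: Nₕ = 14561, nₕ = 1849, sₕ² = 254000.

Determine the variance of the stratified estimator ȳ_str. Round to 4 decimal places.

37.6325

Var(ȳ_str) = Σₕ Wₕ²(1 − fₕ)sₕ²/nₕ with Wₕ = Nₕ/N, N = 56741.
B: Wₕ = 0.22200878; term = 0.22200878²·(1 − 0.21155831)·55000/2665 = 0.8020018.
C: Wₕ = 0.19888617; term = 0.19888617²·(1 − 0.18218875)·56190/2056 = 0.88409342.
D: Wₕ = 0.32248286; term = 0.32248286²·(1 − 0.05459613)·285000/999 = 28.048525.
A: Wₕ = 0.25662220; term = 0.25662220²·(1 − 0.12698304)·254000/1849 = 7.8978325.
Sum = 37.632453.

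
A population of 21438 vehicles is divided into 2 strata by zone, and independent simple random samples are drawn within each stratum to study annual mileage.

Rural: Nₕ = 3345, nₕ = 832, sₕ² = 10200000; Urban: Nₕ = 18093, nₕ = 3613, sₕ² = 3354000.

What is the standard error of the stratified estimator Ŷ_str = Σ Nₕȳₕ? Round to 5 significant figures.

Var(Ŷ_str) = Σₕ Nₕ²(1 − fₕ)sₕ²/nₕ.
Rural: 3345²·(1 − 832/3345)·10200000/832 = 1.0305414 × 10^11.
Urban: 18093²·(1 − 3613/18093)·3354000/3613 = 2.4320598 × 10^11.
Sum = 3.4626012 × 10^11.
SE = √(3.4626012 × 10^11) = 588440.

588440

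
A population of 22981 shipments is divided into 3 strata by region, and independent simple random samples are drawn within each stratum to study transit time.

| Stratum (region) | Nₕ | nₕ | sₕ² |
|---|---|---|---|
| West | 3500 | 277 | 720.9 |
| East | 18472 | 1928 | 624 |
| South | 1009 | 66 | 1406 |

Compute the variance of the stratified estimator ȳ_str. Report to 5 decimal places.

Var(ȳ_str) = Σₕ Wₕ²(1 − fₕ)sₕ²/nₕ with Wₕ = Nₕ/N, N = 22981.
West: Wₕ = 0.15229973; term = 0.15229973²·(1 − 0.07914286)·720.9/277 = 0.055588603.
East: Wₕ = 0.80379444; term = 0.80379444²·(1 − 0.10437419)·624/1928 = 0.18728119.
South: Wₕ = 0.04390584; term = 0.04390584²·(1 − 0.06541130)·1406/66 = 0.038380126.
Sum = 0.28124992.

0.28125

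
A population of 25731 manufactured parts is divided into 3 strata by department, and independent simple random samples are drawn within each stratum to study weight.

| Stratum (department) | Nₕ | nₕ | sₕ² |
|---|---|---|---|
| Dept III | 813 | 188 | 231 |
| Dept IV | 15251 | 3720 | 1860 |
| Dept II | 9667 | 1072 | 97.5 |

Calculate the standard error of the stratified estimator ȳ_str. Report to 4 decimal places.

0.3810

Var(ȳ_str) = Σₕ Wₕ²(1 − fₕ)sₕ²/nₕ with Wₕ = Nₕ/N, N = 25731.
Dept III: Wₕ = 0.03159613; term = 0.03159613²·(1 − 0.23124231)·231/188 = 9.4299929 × 10^-4.
Dept IV: Wₕ = 0.59270918; term = 0.59270918²·(1 − 0.24391843)·1860/3720 = 0.13280731.
Dept II: Wₕ = 0.37569469; term = 0.37569469²·(1 − 0.11089273)·97.5/1072 = 0.011413901.
Sum = 0.14516421.
SE = √(0.14516421) = 0.3810.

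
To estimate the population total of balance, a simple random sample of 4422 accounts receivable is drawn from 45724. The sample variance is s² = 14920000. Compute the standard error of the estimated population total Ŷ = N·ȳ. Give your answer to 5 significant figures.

Var(Ŷ) = N²·Var(ȳ) = N²·(1 − n/N)·s²/n.
f = 4422/45724 = 0.09671070; Var(ȳ) = 0.90328930·14920000/4422 = 3047.7332.
Var(Ŷ) = 45724² · 3047.7332 = 6.3718476 × 10^12.
SE(Ŷ) = √(6.3718476 × 10^12) = 2.5243 × 10^6.

2.5243 × 10^6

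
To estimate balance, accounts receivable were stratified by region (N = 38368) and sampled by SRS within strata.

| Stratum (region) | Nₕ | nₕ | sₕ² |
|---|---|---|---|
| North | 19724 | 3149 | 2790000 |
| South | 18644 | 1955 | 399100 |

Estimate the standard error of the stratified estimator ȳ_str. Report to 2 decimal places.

Var(ȳ_str) = Σₕ Wₕ²(1 − fₕ)sₕ²/nₕ with Wₕ = Nₕ/N, N = 38368.
North: Wₕ = 0.51407423; term = 0.51407423²·(1 − 0.15965321)·2790000/3149 = 196.76224.
South: Wₕ = 0.48592577; term = 0.48592577²·(1 − 0.10485947)·399100/1955 = 43.148535.
Sum = 239.91078.
SE = √(239.91078) = 15.49.

15.49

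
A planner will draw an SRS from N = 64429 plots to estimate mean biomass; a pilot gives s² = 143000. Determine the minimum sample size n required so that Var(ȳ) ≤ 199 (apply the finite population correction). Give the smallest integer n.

Without fpc, n₀ = s²/D = 143000/199 = 718.5930.
With fpc, (1 − n/N)·s²/n ≤ D requires n ≥ n₀/(1 + n₀/N) = 718.5930/(1 + 718.5930/64429) = 710.6668.
Rounding up, n = 711.

711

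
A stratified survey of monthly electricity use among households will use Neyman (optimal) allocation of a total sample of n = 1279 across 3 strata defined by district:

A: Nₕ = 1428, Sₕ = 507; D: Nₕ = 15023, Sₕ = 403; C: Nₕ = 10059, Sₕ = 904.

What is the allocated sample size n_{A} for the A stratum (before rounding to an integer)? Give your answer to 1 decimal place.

58.3

Neyman allocation: nₕ = n·NₕSₕ / Σⱼ NⱼSⱼ.
Σ NⱼSⱼ = 1428·507 + 15023·403 + 10059·904 = 1.5871601 × 10^7.
n_{A} = 1279·1428·507 / (1.5871601 × 10^7) = 58.3.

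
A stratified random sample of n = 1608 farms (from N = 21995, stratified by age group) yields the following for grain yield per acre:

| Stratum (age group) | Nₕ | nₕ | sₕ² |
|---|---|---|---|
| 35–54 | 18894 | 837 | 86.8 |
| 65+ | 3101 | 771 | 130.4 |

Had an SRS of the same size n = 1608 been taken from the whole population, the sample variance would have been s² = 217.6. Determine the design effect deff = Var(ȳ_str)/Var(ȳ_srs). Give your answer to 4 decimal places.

Var(ȳ_str) = Σ Wₕ²(1−fₕ)sₕ²/nₕ with Wₕ = Nₕ/21995:
  35–54: (18894/21995)²·(1−837/18894)·86.8/837 = 0.073133413
  65+: (3101/21995)²·(1−771/3101)·130.4/771 = 0.0025259978
  → Var(ȳ_str) = 0.075659411.
Var(ȳ_srs) = (1 − 1608/21995)·217.6/1608 = 0.12543023.
deff = 0.075659411 / 0.12543023 = 0.6032.

0.6032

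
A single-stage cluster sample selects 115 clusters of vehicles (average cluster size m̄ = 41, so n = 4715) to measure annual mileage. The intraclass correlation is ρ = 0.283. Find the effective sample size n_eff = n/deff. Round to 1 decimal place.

382.7

deff = 1 + (41 − 1)·0.283 = 1 + 11.32 = 12.32.
n_eff = 4715 / 12.32 = 382.7.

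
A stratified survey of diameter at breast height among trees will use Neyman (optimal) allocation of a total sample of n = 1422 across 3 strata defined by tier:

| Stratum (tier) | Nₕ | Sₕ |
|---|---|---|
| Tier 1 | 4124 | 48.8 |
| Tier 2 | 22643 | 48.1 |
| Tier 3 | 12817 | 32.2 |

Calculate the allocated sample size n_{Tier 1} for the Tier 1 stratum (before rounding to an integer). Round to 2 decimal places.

Neyman allocation: nₕ = n·NₕSₕ / Σⱼ NⱼSⱼ.
Σ NⱼSⱼ = 4124·48.8 + 22643·48.1 + 12817·32.2 = 1.7030869 × 10^6.
n_{Tier 1} = 1422·4124·48.8 / (1.7030869 × 10^6) = 168.04.

168.04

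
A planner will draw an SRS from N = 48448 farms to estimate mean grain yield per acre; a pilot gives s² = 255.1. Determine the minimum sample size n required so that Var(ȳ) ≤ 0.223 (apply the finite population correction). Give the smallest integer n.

Without fpc, n₀ = s²/D = 255.1/0.223 = 1143.9462.
With fpc, (1 − n/N)·s²/n ≤ D requires n ≥ n₀/(1 + n₀/N) = 1143.9462/(1 + 1143.9462/48448) = 1117.5586.
Rounding up, n = 1118.

1118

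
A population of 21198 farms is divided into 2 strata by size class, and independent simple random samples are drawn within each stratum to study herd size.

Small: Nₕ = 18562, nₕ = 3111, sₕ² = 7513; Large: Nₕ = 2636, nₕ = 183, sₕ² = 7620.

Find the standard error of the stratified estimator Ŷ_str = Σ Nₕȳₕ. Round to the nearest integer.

Var(Ŷ_str) = Σₕ Nₕ²(1 − fₕ)sₕ²/nₕ.
Small: 18562²·(1 − 3111/18562)·7513/3111 = 6.9261954 × 10^8.
Large: 2636²·(1 − 183/2636)·7620/183 = 2.692445 × 10^8.
Sum = 9.6186404 × 10^8.
SE = √(9.6186404 × 10^8) = 31014.

31014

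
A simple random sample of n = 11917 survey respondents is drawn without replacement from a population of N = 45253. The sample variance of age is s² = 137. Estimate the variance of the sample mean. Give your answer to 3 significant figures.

0.00847

Under SRS without replacement, Var(ȳ) = (1 − f)·s²/n with f = n/N = 11917/45253 = 0.26334166.
Var(ȳ) = (1 − 0.26334166)·137/11917 = 0.73665834·0.011496182 = 0.0084687583.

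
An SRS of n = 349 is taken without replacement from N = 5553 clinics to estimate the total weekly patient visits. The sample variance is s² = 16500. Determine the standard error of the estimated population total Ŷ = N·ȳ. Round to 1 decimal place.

36962.5

Var(Ŷ) = N²·Var(ȳ) = N²·(1 − n/N)·s²/n.
f = 349/5553 = 0.06284891; Var(ȳ) = 0.93715109·16500/349 = 44.30657.
Var(Ŷ) = 5553² · 44.30657 = 1.3662289 × 10^9.
SE(Ŷ) = √(1.3662289 × 10^9) = 36962.5.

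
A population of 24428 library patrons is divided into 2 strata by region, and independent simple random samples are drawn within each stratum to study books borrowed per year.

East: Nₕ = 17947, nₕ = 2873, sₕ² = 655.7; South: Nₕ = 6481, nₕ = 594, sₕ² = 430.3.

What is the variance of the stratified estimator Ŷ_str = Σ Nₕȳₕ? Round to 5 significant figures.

Var(Ŷ_str) = Σₕ Nₕ²(1 − fₕ)sₕ²/nₕ.
East: 17947²·(1 − 2873/17947)·655.7/2873 = 6.1743313 × 10^7.
South: 6481²·(1 − 594/6481)·430.3/594 = 2.7638913 × 10^7.
Sum = 8.9382226 × 10^7.

8.9382 × 10^7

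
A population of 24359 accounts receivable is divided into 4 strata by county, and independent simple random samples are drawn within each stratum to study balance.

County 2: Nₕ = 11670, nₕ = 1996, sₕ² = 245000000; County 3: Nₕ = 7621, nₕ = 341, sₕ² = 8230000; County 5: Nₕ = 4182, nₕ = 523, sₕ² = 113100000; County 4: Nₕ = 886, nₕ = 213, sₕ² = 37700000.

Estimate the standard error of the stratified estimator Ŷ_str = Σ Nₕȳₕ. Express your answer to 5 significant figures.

Var(Ŷ_str) = Σₕ Nₕ²(1 − fₕ)sₕ²/nₕ.
County 2: 11670²·(1 − 1996/11670)·245000000/1996 = 1.3857423 × 10^13.
County 3: 7621²·(1 − 341/7621)·8230000/341 = 1.3390253 × 10^12.
County 5: 4182²·(1 − 523/4182)·113100000/523 = 3.3090807 × 10^12.
County 4: 886²·(1 − 213/886)·37700000/213 = 1.0553841 × 10^11.
Sum = 1.8611067 × 10^13.
SE = √(1.8611067 × 10^13) = 4.3141 × 10^6.

4.3141 × 10^6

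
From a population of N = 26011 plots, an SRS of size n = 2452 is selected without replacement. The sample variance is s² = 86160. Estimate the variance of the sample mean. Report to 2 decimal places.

Under SRS without replacement, Var(ȳ) = (1 − f)·s²/n with f = n/N = 2452/26011 = 0.09426781.
Var(ȳ) = (1 − 0.09426781)·86160/2452 = 0.90573219·35.138662 = 31.826218.

31.83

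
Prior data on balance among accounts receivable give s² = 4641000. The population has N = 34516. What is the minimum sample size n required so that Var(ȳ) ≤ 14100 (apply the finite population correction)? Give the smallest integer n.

327

Without fpc, n₀ = s²/D = 4641000/14100 = 329.1489.
With fpc, (1 − n/N)·s²/n ≤ D requires n ≥ n₀/(1 + n₀/N) = 329.1489/(1 + 329.1489/34516) = 326.0397.
Rounding up, n = 327.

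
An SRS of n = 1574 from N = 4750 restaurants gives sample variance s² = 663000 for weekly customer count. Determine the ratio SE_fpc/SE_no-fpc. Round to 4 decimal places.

f = n/N = 1574/4750 = 0.33136842.
SE_no-fpc = √(s²/n) = 20.523641; SE_fpc = √((1−f)s²/n) = 16.782159.
Ratio = √(1−f) = 0.81769895.

0.8177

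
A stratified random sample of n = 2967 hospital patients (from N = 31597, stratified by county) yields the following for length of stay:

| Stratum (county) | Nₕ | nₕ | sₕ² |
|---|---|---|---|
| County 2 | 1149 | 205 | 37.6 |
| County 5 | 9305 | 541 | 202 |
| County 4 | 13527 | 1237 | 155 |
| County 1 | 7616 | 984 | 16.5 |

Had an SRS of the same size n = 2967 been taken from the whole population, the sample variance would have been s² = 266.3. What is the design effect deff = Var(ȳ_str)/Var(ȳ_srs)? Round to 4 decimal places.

0.6445

Var(ȳ_str) = Σ Wₕ²(1−fₕ)sₕ²/nₕ with Wₕ = Nₕ/31597:
  County 2: (1149/31597)²·(1−205/1149)·37.6/205 = 1.9926651 × 10^-4
  County 5: (9305/31597)²·(1−541/9305)·202/541 = 0.030498688
  County 4: (13527/31597)²·(1−1237/13527)·155/1237 = 0.020865254
  County 1: (7616/31597)²·(1−984/7616)·16.5/984 = 8.4833737 × 10^-4
  → Var(ȳ_str) = 0.052411546.
Var(ȳ_srs) = (1 − 2967/31597)·266.3/2967 = 0.081325945.
deff = 0.052411546 / 0.081325945 = 0.6445.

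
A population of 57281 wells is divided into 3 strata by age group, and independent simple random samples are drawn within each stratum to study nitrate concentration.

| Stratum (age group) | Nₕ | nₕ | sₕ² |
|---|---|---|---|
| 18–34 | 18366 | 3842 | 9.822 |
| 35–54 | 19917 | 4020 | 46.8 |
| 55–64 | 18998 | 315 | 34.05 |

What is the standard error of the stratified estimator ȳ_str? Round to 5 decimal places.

0.11413

Var(ȳ_str) = Σₕ Wₕ²(1 − fₕ)sₕ²/nₕ with Wₕ = Nₕ/N, N = 57281.
18–34: Wₕ = 0.32062988; term = 0.32062988²·(1 − 0.20919090)·9.822/3842 = 2.0783669 × 10^-4.
35–54: Wₕ = 0.34770692; term = 0.34770692²·(1 − 0.20183763)·46.8/4020 = 0.0011234085.
55–64: Wₕ = 0.33166320; term = 0.33166320²·(1 − 0.01658069)·34.05/315 = 0.011693375.
Sum = 0.01302462.
SE = √(0.01302462) = 0.11413.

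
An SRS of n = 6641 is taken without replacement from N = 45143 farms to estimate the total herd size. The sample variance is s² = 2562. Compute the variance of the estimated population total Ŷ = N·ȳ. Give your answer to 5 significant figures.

6.7053 × 10^8

Var(Ŷ) = N²·Var(ȳ) = N²·(1 − n/N)·s²/n.
f = 6641/45143 = 0.14711029; Var(ȳ) = 0.85288971·2562/6641 = 0.32903229.
Var(Ŷ) = 45143² · 0.32903229 = 6.7053176 × 10^8.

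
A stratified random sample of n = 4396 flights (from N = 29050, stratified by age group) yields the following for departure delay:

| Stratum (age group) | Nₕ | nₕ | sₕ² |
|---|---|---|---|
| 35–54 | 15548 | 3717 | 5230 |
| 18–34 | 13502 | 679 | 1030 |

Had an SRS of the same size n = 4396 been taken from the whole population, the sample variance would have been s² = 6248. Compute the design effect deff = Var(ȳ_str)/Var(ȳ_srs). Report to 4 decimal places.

Var(ȳ_str) = Σ Wₕ²(1−fₕ)sₕ²/nₕ with Wₕ = Nₕ/29050:
  35–54: (15548/29050)²·(1−3717/15548)·5230/3717 = 0.30669934
  18–34: (13502/29050)²·(1−679/13502)·1030/679 = 0.31121672
  → Var(ȳ_str) = 0.61791606.
Var(ȳ_srs) = (1 − 4396/29050)·6248/4396 = 1.2062146.
deff = 0.61791606 / 1.2062146 = 0.5123.

0.5123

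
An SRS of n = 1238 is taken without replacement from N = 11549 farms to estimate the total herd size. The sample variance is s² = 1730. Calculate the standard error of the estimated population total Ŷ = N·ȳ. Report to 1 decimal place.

12899.9

Var(Ŷ) = N²·Var(ȳ) = N²·(1 − n/N)·s²/n.
f = 1238/11549 = 0.10719543; Var(ȳ) = 0.89280457·1730/1238 = 1.2476187.
Var(Ŷ) = 11549² · 1.2476187 = 1.6640663 × 10^8.
SE(Ŷ) = √(1.6640663 × 10^8) = 12899.9.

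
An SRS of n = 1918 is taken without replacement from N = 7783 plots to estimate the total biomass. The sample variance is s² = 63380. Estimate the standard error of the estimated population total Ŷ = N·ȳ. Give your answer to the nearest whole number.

38838

Var(Ŷ) = N²·Var(ȳ) = N²·(1 − n/N)·s²/n.
f = 1918/7783 = 0.24643454; Var(ȳ) = 0.75356546·63380/1918 = 24.901449.
Var(Ŷ) = 7783² · 24.901449 = 1.5084075 × 10^9.
SE(Ŷ) = √(1.5084075 × 10^9) = 38838.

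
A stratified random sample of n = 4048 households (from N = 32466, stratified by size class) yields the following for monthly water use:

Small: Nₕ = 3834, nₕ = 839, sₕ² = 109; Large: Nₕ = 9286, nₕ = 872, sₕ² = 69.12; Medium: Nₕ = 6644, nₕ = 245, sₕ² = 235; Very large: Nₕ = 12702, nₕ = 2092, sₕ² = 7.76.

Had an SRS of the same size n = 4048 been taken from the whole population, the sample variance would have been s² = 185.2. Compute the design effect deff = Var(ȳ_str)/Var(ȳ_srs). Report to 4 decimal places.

1.1600

Var(ȳ_str) = Σ Wₕ²(1−fₕ)sₕ²/nₕ with Wₕ = Nₕ/32466:
  Small: (3834/32466)²·(1−839/3834)·109/839 = 0.0014153241
  Large: (9286/32466)²·(1−872/9286)·69.12/872 = 0.0058757169
  Medium: (6644/32466)²·(1−245/6644)·235/245 = 0.038688861
  Very large: (12702/32466)²·(1−2092/12702)·7.76/2092 = 4.7427471 × 10^-4
  → Var(ȳ_str) = 0.046454177.
Var(ȳ_srs) = (1 − 4048/32466)·185.2/4048 = 0.040046559.
deff = 0.046454177 / 0.040046559 = 1.1600.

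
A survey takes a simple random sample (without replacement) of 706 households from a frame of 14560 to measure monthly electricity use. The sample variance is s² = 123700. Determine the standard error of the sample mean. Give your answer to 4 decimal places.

Under SRS without replacement, Var(ȳ) = (1 − f)·s²/n with f = n/N = 706/14560 = 0.04848901.
Var(ȳ) = (1 − 0.04848901)·123700/706 = 0.95151099·175.21246 = 166.71659.
SE(ȳ) = √(166.71659) = 12.9119.

12.9119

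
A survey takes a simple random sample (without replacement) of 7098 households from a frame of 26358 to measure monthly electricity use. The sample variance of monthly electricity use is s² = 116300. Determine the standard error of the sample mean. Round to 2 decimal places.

Under SRS without replacement, Var(ȳ) = (1 − f)·s²/n with f = n/N = 7098/26358 = 0.26929206.
Var(ȳ) = (1 − 0.26929206)·116300/7098 = 0.73070794·16.384897 = 11.972575.
SE(ȳ) = √(11.972575) = 3.46.

3.46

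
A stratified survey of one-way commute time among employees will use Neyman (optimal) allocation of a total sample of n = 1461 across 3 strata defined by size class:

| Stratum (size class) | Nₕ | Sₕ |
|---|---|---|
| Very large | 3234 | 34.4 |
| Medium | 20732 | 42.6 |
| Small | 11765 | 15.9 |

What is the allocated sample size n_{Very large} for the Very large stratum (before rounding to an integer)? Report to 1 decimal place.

137.6

Neyman allocation: nₕ = n·NₕSₕ / Σⱼ NⱼSⱼ.
Σ NⱼSⱼ = 3234·34.4 + 20732·42.6 + 11765·15.9 = 1.1814963 × 10^6.
n_{Very large} = 1461·3234·34.4 / (1.1814963 × 10^6) = 137.6.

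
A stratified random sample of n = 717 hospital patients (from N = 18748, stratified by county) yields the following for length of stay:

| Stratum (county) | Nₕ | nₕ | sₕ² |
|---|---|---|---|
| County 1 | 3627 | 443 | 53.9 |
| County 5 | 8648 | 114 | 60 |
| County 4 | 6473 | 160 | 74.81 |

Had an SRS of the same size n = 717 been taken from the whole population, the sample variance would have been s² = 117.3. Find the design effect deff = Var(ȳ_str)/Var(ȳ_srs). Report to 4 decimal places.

Var(ȳ_str) = Σ Wₕ²(1−fₕ)sₕ²/nₕ with Wₕ = Nₕ/18748:
  County 1: (3627/18748)²·(1−443/3627)·53.9/443 = 0.0039975671
  County 5: (8648/18748)²·(1−114/8648)·60/114 = 0.11051083
  County 4: (6473/18748)²·(1−160/6473)·74.81/160 = 0.054358965
  → Var(ȳ_str) = 0.16886736.
Var(ȳ_srs) = (1 − 717/18748)·117.3/717 = 0.15734166.
deff = 0.16886736 / 0.15734166 = 1.0733.

1.0733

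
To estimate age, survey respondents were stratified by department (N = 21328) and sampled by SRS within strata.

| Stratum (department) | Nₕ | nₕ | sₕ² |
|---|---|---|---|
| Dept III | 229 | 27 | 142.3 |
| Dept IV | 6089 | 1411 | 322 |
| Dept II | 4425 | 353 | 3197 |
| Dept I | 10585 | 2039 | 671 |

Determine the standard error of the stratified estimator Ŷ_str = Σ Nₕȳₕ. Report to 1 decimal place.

Var(Ŷ_str) = Σₕ Nₕ²(1 − fₕ)sₕ²/nₕ.
Dept III: 229²·(1 − 27/229)·142.3/27 = 243796.79.
Dept IV: 6089²·(1 − 1411/6089)·322/1411 = 6.5003247 × 10^6.
Dept II: 4425²·(1 − 353/4425)·3197/353 = 1.6318828 × 10^8.
Dept I: 10585²·(1 − 2039/10585)·671/2039 = 2.9768644 × 10^7.
Sum = 1.9970105 × 10^8.
SE = √(1.9970105 × 10^8) = 14131.6.

14131.6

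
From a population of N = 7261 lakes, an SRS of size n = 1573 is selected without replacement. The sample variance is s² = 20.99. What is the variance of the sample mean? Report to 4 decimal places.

Under SRS without replacement, Var(ȳ) = (1 − f)·s²/n with f = n/N = 1573/7261 = 0.21663683.
Var(ȳ) = (1 − 0.21663683)·20.99/1573 = 0.78336317·0.013343929 = 0.010453142.

0.0105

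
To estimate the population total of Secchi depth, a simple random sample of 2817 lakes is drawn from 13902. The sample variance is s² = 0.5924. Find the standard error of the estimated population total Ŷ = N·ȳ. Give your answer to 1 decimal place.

180.0

Var(Ŷ) = N²·Var(ȳ) = N²·(1 − n/N)·s²/n.
f = 2817/13902 = 0.20263271; Var(ȳ) = 0.79736729·0.5924/2817 = 1.6768207 × 10^-4.
Var(Ŷ) = 13902² · (1.6768207 × 10^-4) = 32407.177.
SE(Ŷ) = √(32407.177) = 180.0.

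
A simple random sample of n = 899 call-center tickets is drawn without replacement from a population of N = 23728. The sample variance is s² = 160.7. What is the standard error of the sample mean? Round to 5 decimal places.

0.41471

Under SRS without replacement, Var(ȳ) = (1 − f)·s²/n with f = n/N = 899/23728 = 0.03788773.
Var(ȳ) = (1 − 0.03788773)·160.7/899 = 0.96211227·0.17875417 = 0.17198158.
SE(ȳ) = √(0.17198158) = 0.41471.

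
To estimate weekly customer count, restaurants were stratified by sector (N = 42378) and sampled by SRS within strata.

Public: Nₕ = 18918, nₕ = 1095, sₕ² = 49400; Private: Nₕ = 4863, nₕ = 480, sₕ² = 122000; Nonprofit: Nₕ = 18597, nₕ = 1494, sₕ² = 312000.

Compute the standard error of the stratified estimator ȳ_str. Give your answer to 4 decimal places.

Var(ȳ_str) = Σₕ Wₕ²(1 − fₕ)sₕ²/nₕ with Wₕ = Nₕ/N, N = 42378.
Public: Wₕ = 0.44641087; term = 0.44641087²·(1 − 0.05788138)·49400/1095 = 8.4700884.
Private: Wₕ = 0.11475294; term = 0.11475294²·(1 − 0.09870450)·122000/480 = 3.0165701.
Nonprofit: Wₕ = 0.43883619; term = 0.43883619²·(1 − 0.08033554)·312000/1494 = 36.986077.
Sum = 48.472736.
SE = √(48.472736) = 6.9622.

6.9622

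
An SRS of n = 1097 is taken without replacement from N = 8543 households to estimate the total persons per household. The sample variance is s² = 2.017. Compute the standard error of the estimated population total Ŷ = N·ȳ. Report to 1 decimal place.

Var(Ŷ) = N²·Var(ȳ) = N²·(1 − n/N)·s²/n.
f = 1097/8543 = 0.12840922; Var(ȳ) = 0.87159078·2.017/1097 = 0.0016025511.
Var(Ŷ) = 8543² · 0.0016025511 = 116958.74.
SE(Ŷ) = √(116958.74) = 342.0.

342.0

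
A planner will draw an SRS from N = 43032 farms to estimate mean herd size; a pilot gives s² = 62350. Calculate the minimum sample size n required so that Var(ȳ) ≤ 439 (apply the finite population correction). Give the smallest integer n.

142

Without fpc, n₀ = s²/D = 62350/439 = 142.0273.
With fpc, (1 − n/N)·s²/n ≤ D requires n ≥ n₀/(1 + n₀/N) = 142.0273/(1 + 142.0273/43032) = 141.5601.
Rounding up, n = 142.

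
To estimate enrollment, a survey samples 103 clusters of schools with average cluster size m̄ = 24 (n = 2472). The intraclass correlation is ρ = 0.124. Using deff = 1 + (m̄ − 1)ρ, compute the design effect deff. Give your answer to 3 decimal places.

3.852

deff = 1 + (24 − 1)·0.124 = 1 + 2.852 = 3.852.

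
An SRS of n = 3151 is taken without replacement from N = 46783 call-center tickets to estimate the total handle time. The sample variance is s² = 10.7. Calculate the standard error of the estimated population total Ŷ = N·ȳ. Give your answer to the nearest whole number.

Var(Ŷ) = N²·Var(ȳ) = N²·(1 − n/N)·s²/n.
f = 3151/46783 = 0.06735353; Var(ȳ) = 0.93264647·10.7/3151 = 0.0031670318.
Var(Ŷ) = 46783² · 0.0031670318 = 6.9315213 × 10^6.
SE(Ŷ) = √(6.9315213 × 10^6) = 2633.

2633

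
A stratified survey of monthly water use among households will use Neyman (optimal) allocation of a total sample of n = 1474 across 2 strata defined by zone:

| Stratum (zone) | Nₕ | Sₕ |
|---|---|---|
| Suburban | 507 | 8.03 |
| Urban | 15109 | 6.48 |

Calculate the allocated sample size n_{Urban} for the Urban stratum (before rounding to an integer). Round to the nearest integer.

Neyman allocation: nₕ = n·NₕSₕ / Σⱼ NⱼSⱼ.
Σ NⱼSⱼ = 507·8.03 + 15109·6.48 = 101977.53.
n_{Urban} = 1474·15109·6.48 / 101977.53 = 1415.

1415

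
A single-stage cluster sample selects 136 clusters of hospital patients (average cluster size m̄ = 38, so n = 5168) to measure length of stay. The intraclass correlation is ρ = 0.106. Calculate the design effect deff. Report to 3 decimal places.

4.922

deff = 1 + (38 − 1)·0.106 = 1 + 3.922 = 4.922.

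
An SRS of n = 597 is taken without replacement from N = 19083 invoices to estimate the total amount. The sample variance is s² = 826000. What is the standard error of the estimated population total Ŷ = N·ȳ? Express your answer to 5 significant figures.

Var(Ŷ) = N²·Var(ȳ) = N²·(1 − n/N)·s²/n.
f = 597/19083 = 0.03128439; Var(ȳ) = 0.96871561·826000/597 = 1340.3.
Var(Ŷ) = 19083² · 1340.3 = 4.8808484 × 10^11.
SE(Ŷ) = √(4.8808484 × 10^11) = 698630.

698630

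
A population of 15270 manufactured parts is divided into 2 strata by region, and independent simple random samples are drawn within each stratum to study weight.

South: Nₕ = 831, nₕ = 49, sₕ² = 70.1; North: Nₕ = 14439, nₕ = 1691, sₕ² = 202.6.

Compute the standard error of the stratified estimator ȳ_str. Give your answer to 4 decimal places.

0.3140

Var(ȳ_str) = Σₕ Wₕ²(1 − fₕ)sₕ²/nₕ with Wₕ = Nₕ/N, N = 15270.
South: Wₕ = 0.05442043; term = 0.05442043²·(1 − 0.05896510)·70.1/49 = 0.0039870496.
North: Wₕ = 0.94557957; term = 0.94557957²·(1 − 0.11711337)·202.6/1691 = 0.094579482.
Sum = 0.098566532.
SE = √(0.098566532) = 0.3140.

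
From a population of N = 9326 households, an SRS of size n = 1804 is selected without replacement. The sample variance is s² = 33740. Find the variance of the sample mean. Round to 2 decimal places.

Under SRS without replacement, Var(ȳ) = (1 − f)·s²/n with f = n/N = 1804/9326 = 0.19343770.
Var(ȳ) = (1 − 0.19343770)·33740/1804 = 0.80656230·18.702882 = 15.08504.

15.09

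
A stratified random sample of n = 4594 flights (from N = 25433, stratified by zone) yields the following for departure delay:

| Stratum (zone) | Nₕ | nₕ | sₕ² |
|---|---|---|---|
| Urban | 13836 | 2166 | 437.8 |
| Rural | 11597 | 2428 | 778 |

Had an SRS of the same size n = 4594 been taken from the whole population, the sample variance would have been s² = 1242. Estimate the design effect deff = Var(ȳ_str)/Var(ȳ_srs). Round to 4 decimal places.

Var(ȳ_str) = Σ Wₕ²(1−fₕ)sₕ²/nₕ with Wₕ = Nₕ/25433:
  Urban: (13836/25433)²·(1−2166/13836)·437.8/2166 = 0.050454921
  Rural: (11597/25433)²·(1−2428/11597)·778/2428 = 0.052674857
  → Var(ȳ_str) = 0.10312978.
Var(ȳ_srs) = (1 − 4594/25433)·1242/4594 = 0.22151844.
deff = 0.10312978 / 0.22151844 = 0.4656.

0.4656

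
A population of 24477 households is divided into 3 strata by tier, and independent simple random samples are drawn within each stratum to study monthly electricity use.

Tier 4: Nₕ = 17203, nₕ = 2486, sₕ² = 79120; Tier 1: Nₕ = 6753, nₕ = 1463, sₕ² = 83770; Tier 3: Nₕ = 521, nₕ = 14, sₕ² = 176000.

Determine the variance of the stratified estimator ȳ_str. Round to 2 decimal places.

22.41

Var(ȳ_str) = Σₕ Wₕ²(1 − fₕ)sₕ²/nₕ with Wₕ = Nₕ/N, N = 24477.
Tier 4: Wₕ = 0.70282306; term = 0.70282306²·(1 − 0.14450968)·79120/2486 = 13.44907.
Tier 1: Wₕ = 0.27589165; term = 0.27589165²·(1 − 0.21664445)·83770/1463 = 3.4141314.
Tier 3: Wₕ = 0.02128529; term = 0.02128529²·(1 − 0.02687140)·176000/14 = 5.5426051.
Sum = 22.405807.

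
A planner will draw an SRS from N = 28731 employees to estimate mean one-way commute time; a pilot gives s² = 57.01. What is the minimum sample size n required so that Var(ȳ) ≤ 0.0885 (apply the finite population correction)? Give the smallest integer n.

Without fpc, n₀ = s²/D = 57.01/0.0885 = 644.1808.
With fpc, (1 − n/N)·s²/n ≤ D requires n ≥ n₀/(1 + n₀/N) = 644.1808/(1 + 644.1808/28731) = 630.0543.
Rounding up, n = 631.

631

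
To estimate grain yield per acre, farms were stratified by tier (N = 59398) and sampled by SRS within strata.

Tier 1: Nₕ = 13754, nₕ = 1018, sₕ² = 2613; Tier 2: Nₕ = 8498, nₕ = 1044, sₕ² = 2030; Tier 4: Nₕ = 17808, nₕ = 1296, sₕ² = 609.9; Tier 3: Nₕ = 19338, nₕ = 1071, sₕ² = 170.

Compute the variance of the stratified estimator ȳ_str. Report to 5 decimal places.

Var(ȳ_str) = Σₕ Wₕ²(1 − fₕ)sₕ²/nₕ with Wₕ = Nₕ/N, N = 59398.
Tier 1: Wₕ = 0.23155662; term = 0.23155662²·(1 − 0.07401483)·2613/1018 = 0.12744126.
Tier 2: Wₕ = 0.14306879; term = 0.14306879²·(1 − 0.12285244)·2030/1044 = 0.034910656.
Tier 4: Wₕ = 0.29980807; term = 0.29980807²·(1 − 0.07277628)·609.9/1296 = 0.039221556.
Tier 3: Wₕ = 0.32556652; term = 0.32556652²·(1 − 0.05538318)·170/1071 = 0.015892587.
Sum = 0.21746606.

0.21747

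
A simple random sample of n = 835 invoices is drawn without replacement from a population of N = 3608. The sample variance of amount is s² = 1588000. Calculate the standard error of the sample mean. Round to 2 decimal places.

38.23

Under SRS without replacement, Var(ȳ) = (1 − f)·s²/n with f = n/N = 835/3608 = 0.23143016.
Var(ȳ) = (1 − 0.23143016)·1588000/835 = 0.76856984·1901.7964 = 1461.6634.
SE(ȳ) = √(1461.6634) = 38.23.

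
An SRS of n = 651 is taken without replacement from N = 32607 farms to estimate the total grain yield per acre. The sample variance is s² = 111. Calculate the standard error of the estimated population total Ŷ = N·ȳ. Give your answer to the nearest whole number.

Var(Ŷ) = N²·Var(ȳ) = N²·(1 − n/N)·s²/n.
f = 651/32607 = 0.01996504; Var(ȳ) = 0.98003496·111/651 = 0.16710274.
Var(Ŷ) = 32607² · 0.16710274 = 1.7766638 × 10^8.
SE(Ŷ) = √(1.7766638 × 10^8) = 13329.

13329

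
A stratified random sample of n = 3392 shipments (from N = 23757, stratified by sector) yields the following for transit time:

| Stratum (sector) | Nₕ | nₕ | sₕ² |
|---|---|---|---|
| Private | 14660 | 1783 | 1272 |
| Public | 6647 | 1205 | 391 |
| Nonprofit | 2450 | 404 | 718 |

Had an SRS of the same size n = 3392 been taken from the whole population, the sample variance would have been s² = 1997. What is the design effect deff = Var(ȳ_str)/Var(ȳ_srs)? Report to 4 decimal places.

0.5453

Var(ȳ_str) = Σ Wₕ²(1−fₕ)sₕ²/nₕ with Wₕ = Nₕ/23757:
  Private: (14660/23757)²·(1−1783/14660)·1272/1783 = 0.23861692
  Public: (6647/23757)²·(1−1205/6647)·391/1205 = 0.020796523
  Nonprofit: (2450/23757)²·(1−404/2450)·718/404 = 0.015784528
  → Var(ȳ_str) = 0.27519797.
Var(ȳ_srs) = (1 − 3392/23757)·1997/3392 = 0.50467877.
deff = 0.27519797 / 0.50467877 = 0.5453.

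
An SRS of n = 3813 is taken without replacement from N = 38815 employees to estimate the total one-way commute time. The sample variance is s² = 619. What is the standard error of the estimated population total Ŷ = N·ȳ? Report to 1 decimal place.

14851.1

Var(Ŷ) = N²·Var(ȳ) = N²·(1 − n/N)·s²/n.
f = 3813/38815 = 0.09823522; Var(ȳ) = 0.90176478·619/3813 = 0.14639192.
Var(Ŷ) = 38815² · 0.14639192 = 2.2055469 × 10^8.
SE(Ŷ) = √(2.2055469 × 10^8) = 14851.1.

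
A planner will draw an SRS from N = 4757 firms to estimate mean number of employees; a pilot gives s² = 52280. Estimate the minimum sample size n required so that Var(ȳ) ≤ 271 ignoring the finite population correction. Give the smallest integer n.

Without fpc, n₀ = s²/D = 52280/271 = 192.9151.
Rounding up, n = 193.

193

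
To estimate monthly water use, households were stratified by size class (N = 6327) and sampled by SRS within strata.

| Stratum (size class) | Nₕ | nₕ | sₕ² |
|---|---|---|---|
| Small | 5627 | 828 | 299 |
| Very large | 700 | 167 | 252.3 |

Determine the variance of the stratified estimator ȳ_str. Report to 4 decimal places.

0.2577

Var(ȳ_str) = Σₕ Wₕ²(1 − fₕ)sₕ²/nₕ with Wₕ = Nₕ/N, N = 6327.
Small: Wₕ = 0.88936305; term = 0.88936305²·(1 − 0.14714768)·299/828 = 0.24359751.
Very large: Wₕ = 0.11063695; term = 0.11063695²·(1 − 0.23857143)·252.3/167 = 0.014080898.
Sum = 0.25767841.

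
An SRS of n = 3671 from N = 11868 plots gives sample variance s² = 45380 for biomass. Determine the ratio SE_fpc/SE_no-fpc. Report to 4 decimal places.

f = n/N = 3671/11868 = 0.30931918.
SE_no-fpc = √(s²/n) = 3.5159287; SE_fpc = √((1−f)s²/n) = 2.9219902.
Ratio = √(1−f) = 0.83107209.

0.8311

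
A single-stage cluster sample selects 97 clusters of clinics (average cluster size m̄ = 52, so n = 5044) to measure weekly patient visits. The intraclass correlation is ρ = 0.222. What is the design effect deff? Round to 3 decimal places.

12.322

deff = 1 + (52 − 1)·0.222 = 1 + 11.322 = 12.322.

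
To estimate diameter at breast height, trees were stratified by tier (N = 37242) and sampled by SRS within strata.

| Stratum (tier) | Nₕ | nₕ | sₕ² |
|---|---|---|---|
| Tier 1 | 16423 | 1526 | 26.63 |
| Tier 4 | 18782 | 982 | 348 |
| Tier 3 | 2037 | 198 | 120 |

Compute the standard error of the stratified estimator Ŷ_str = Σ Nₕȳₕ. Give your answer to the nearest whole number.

Var(Ŷ_str) = Σₕ Nₕ²(1 − fₕ)sₕ²/nₕ.
Tier 1: 16423²·(1 − 1526/16423)·26.63/1526 = 4.2694108 × 10^6.
Tier 4: 18782²·(1 − 982/18782)·348/982 = 1.1847578 × 10^8.
Tier 3: 2037²·(1 − 198/2037)·120/198 = 2.2703291 × 10^6.
Sum = 1.2501552 × 10^8.
SE = √(1.2501552 × 10^8) = 11181.

11181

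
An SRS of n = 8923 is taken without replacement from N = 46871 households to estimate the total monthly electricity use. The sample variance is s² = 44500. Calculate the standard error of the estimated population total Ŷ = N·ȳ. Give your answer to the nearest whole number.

94183

Var(Ŷ) = N²·Var(ȳ) = N²·(1 − n/N)·s²/n.
f = 8923/46871 = 0.19037358; Var(ȳ) = 0.80962642·44500/8923 = 4.0376976.
Var(Ŷ) = 46871² · 4.0376976 = 8.8703801 × 10^9.
SE(Ŷ) = √(8.8703801 × 10^9) = 94183.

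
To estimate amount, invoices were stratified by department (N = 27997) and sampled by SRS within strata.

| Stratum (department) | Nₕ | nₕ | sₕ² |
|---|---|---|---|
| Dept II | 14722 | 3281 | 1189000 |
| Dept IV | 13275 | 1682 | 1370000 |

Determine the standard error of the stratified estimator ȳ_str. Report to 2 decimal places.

15.42

Var(ȳ_str) = Σₕ Wₕ²(1 − fₕ)sₕ²/nₕ with Wₕ = Nₕ/N, N = 27997.
Dept II: Wₕ = 0.52584205; term = 0.52584205²·(1 − 0.22286374)·1189000/3281 = 77.872376.
Dept IV: Wₕ = 0.47415795; term = 0.47415795²·(1 − 0.12670433)·1370000/1682 = 159.91969.
Sum = 237.79207.
SE = √(237.79207) = 15.42.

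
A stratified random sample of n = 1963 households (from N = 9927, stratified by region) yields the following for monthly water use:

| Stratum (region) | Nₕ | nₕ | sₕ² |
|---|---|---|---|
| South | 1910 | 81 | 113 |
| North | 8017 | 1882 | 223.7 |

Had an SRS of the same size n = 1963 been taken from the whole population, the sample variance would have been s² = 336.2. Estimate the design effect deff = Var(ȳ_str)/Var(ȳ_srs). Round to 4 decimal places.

Var(ȳ_str) = Σ Wₕ²(1−fₕ)sₕ²/nₕ with Wₕ = Nₕ/9927:
  South: (1910/9927)²·(1−81/1910)·113/81 = 0.049454345
  North: (8017/9927)²·(1−1882/8017)·223.7/1882 = 0.059324867
  → Var(ȳ_str) = 0.10877921.
Var(ȳ_srs) = (1 − 1963/9927)·336.2/1963 = 0.13740124.
deff = 0.10877921 / 0.13740124 = 0.7917.

0.7917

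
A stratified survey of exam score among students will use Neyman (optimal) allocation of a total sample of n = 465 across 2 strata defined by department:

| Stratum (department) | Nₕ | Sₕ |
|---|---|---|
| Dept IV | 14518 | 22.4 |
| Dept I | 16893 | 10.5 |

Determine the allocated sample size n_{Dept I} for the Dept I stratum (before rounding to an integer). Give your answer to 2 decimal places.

164.11

Neyman allocation: nₕ = n·NₕSₕ / Σⱼ NⱼSⱼ.
Σ NⱼSⱼ = 14518·22.4 + 16893·10.5 = 502579.7.
n_{Dept I} = 465·16893·10.5 / 502579.7 = 164.11.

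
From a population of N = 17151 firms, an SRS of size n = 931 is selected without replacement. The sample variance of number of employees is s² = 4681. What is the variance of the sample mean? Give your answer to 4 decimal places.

Under SRS without replacement, Var(ȳ) = (1 − f)·s²/n with f = n/N = 931/17151 = 0.05428255.
Var(ȳ) = (1 − 0.05428255)·4681/931 = 0.94571745·5.027927 = 4.7549983.

4.7550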